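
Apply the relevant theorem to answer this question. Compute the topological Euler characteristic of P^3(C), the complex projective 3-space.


The complex projective space P^3 has one cell in each even real dimension 0, 2, ..., 6.
The cohomology groups are H^{2k}(P^3) = Z for k = 0,...,3, and 0 otherwise.
Euler characteristic = sum of Betti numbers = 1 per even-dimensional cohomology group.
chi(P^3) = 3 + 1 = 4

4


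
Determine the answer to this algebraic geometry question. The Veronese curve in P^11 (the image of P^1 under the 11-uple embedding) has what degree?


The rational normal curve in P^11 is the image of P^1 under the 11-uple Veronese.
A general hyperplane in P^11 pulls back to a degree-11 form on P^1, which has 11 zeros,
so the curve meets a general hyperplane in 11 points. Degree = 11.

11


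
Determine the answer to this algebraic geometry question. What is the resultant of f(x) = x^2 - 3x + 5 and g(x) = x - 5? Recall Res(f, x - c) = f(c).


For Res(f, x - c), we evaluate f at x = c.
f(5) = 5^2 - 3*5 + 5
= 25 - 15 + 5
= 10 + 5 = 15
Res(f, g) = 15

15


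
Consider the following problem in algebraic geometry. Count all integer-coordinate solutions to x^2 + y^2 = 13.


Systematically check integer values of x where x^2 <= 13.
For each valid x, check if 13 - x^2 is a perfect square.
x=2: 13 - 4 = 9, sqrt = 3 (valid)
x=3: 13 - 9 = 4, sqrt = 2 (valid)
Total integer solutions found: 8

8


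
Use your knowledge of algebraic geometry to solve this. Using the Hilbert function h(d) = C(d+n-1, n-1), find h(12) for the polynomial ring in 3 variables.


The Hilbert function for the polynomial ring in 3 variables is:
h(d) = C(d+n-1, n-1)
h(12) = C(12+3-1, 3-1) = C(14, 2)
= 14! / (2! * 12!)
= 91

91


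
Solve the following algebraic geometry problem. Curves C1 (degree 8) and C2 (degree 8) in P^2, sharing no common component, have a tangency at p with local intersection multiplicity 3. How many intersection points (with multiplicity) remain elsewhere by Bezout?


By Bezout's theorem, the total intersection number is d1 * d2.
Total = 8 * 8 = 64
Intersection multiplicity at p = 3
Remaining intersections = 64 - 3 = 61

61


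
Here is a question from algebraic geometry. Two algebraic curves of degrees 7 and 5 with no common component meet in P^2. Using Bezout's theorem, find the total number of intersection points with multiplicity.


Bezout's theorem states the intersection count equals the product of degrees.
Intersection count = 7 * 5 = 35

35


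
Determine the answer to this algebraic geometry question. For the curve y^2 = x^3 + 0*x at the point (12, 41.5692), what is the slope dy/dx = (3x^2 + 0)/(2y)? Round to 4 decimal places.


Using implicit differentiation of y^2 = x^3 + 0*x:
2y * dy/dx = 3x^2 + 0
dy/dx = (3x^2 + 0)/(2y)
Numerator: 3*12^2 + 0 = 432
Denominator: 2*41.5692 = 83.1384
dy/dx = 432/83.1384 = 5.1962

5.1962


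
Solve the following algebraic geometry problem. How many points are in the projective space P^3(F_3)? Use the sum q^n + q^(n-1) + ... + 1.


P^3(F_3) has (q^(n+1) - 1)/(q - 1) points.
= 3^3 + 3^2 + 3^1 + 3^0
= 27 + 9 + 3 + 1
= 40

40


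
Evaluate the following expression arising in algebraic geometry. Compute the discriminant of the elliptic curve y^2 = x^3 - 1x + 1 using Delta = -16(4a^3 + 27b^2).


Compute each component:
4a^3 = 4*(-1)^3 = 4*(-1) = -4
27b^2 = 27*1^2 = 27*1 = 27
4a^3 + 27b^2 = -4 + 27 = 23
Delta = -16*23 = -368

-368


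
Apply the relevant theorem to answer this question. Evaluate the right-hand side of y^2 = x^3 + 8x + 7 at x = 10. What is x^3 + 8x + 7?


Compute x^3 + 8x + 7 at x = 10:
x^3 = 10^3 = 1000
8*x = 8*10 = 80
Sum: 1000 + 80 + 7 = 1087

1087


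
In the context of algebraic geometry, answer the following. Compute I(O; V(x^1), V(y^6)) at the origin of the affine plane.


The intersection multiplicity of V(x^a) and V(y^b) at the origin is:
I(O; V(x^1), V(y^6)) = dim_k(k[x,y]/(x^1, y^6))
A basis for k[x,y]/(x^1, y^6) is the set of monomials x^i * y^j
where 0 <= i < 1 and 0 <= j < 6.
The number of such monomials is 1 * 6 = 6

6


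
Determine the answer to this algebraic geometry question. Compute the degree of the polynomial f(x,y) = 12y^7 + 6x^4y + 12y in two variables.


Examine each term for its total degree (sum of exponents).
  Term '12y^7' has total degree 0+7 = 7.
  Term '6x^4y' has total degree 4+1 = 5.
  Term '12y' has total degree 0+1 = 1.
The maximum total degree among all terms is 7.

7


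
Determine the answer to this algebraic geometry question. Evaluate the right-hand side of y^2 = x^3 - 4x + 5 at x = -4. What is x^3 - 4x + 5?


Compute x^3 - 4x + 5 at x = -4:
x^3 = (-4)^3 = -64
(-4)*x = (-4)*(-4) = 16
Sum: -64 + 16 + 5 = -43

-43


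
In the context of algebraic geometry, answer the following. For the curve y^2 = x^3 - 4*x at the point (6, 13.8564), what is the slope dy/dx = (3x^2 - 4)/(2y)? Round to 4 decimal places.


Using implicit differentiation of y^2 = x^3 - 4*x:
2y * dy/dx = 3x^2 - 4
dy/dx = (3x^2 - 4)/(2y)
Numerator: 3*6^2 - 4 = 104
Denominator: 2*13.8564 = 27.7128
dy/dx = 104/27.7128 = 3.7528

3.7528


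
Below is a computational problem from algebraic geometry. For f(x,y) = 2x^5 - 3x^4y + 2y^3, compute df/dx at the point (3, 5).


df/dx = 5*2*x^4 + 4*(-3)*x^3*y
At (3,5): 5*2*3^4 + 4*(-3)*3^3*5
= 810 - 1620
= -810

-810


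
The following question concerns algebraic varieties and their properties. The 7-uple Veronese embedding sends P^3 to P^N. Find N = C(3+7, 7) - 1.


The Veronese embedding v_d: P^n -> P^N maps each point to all
degree-d monomials in n+1 homogeneous coordinates.
N = C(n+d, d) - 1
N = C(3+7, 7) - 1
N = C(10, 7) - 1
C(10, 7) = 120
N = 120 - 1 = 119

119


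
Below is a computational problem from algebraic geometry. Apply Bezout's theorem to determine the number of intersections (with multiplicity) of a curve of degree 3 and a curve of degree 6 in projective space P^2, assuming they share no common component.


Bezout's theorem states the intersection count equals the product of degrees.
Intersection count = 3 * 6 = 18

18


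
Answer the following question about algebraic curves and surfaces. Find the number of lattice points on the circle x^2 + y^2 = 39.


Systematically check integer values of x where x^2 <= 39.
For each valid x, check if 39 - x^2 is a perfect square.
Total integer solutions found: 0

0


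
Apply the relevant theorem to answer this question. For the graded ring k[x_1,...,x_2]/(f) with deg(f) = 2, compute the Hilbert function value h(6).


For R = k[x_1,...,x_n]/(f) with f homogeneous of degree e:
The Hilbert series is (1 - t^e)/(1 - t)^n.
So h(d) = C(d+n-1, n-1) - C(d-e+n-1, n-1) for d >= e.
With n=2, e=2, d=6:
C(6+2-1, 2-1) = C(7, 1) = 7
C(6-2+2-1, 2-1) = C(5, 1) = 5
h(6) = 7 - 5 = 2

2


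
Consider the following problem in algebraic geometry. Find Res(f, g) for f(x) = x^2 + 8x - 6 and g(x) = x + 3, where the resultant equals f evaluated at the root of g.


For Res(f, x - c), we evaluate f at x = c.
f(-3) = (-3)^2 + 8*(-3) - 6
= 9 - 24 - 6
= -15 - 6 = -21
Res(f, g) = -21

-21


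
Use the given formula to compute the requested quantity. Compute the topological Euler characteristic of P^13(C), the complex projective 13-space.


The complex projective space P^13 has one cell in each even real dimension 0, 2, ..., 26.
The cohomology groups are H^{2k}(P^13) = Z for k = 0,...,13, and 0 otherwise.
Euler characteristic = sum of Betti numbers = 1 per even-dimensional cohomology group.
chi(P^13) = 13 + 1 = 14

14


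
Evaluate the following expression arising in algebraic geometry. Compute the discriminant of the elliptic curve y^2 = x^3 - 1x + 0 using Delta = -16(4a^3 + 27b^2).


Compute each component:
4a^3 = 4*(-1)^3 = 4*(-1) = -4
27b^2 = 27*0^2 = 27*0 = 0
4a^3 + 27b^2 = -4 + 0 = -4
Delta = -16*(-4) = 64

64


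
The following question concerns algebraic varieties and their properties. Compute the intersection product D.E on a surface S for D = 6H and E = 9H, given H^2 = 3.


Using bilinearity of the intersection pairing on a surface S:
(aH).(bH) = ab * (H.H)
We have H^2 = 3.
D.E = (6H).(9H) = 6*9*3
= 54*3
= 162

162


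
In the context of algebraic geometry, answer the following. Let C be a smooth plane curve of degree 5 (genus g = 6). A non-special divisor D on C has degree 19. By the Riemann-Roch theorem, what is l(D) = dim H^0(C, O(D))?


First, compute the genus of a smooth plane curve of degree 5:
g = (d-1)(d-2)/2 = (5-1)(5-2)/2 = 6
For a non-special divisor D (i.e., h^1(D) = 0), Riemann-Roch gives:
l(D) = deg(D) - g + 1
Since deg(D) = 19 >= 2g - 1 = 11, D is non-special.
l(D) = 19 - 6 + 1 = 14

14


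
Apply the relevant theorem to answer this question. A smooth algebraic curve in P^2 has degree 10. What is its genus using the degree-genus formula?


Using the genus formula for smooth plane curves:
g = (d-1)(d-2)/2
g = (10-1)(10-2)/2
g = 9*8/2
g = 72/2 = 36

36


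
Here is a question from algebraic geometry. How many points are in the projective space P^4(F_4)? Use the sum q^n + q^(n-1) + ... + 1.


P^4(F_4) has (q^(n+1) - 1)/(q - 1) points.
= 4^4 + 4^3 + 4^2 + 4^1 + 4^0
= 256 + 64 + 16 + 4 + 1
= 341

341


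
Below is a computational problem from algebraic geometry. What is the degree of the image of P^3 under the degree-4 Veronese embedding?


The Veronese variety v_4(P^3) has degree d^r.
d^r = 4^3 = 64

64


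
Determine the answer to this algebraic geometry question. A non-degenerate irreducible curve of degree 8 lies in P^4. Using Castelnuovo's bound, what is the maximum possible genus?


Castelnuovo's bound: write d - 1 = m(r-1) + epsilon with 0 <= epsilon < r-1.
d - 1 = 8 - 1 = 7
r - 1 = 4 - 1 = 3
7 = 2*3 + 1, so m = 2, epsilon = 1
pi(d, r) = m(m-1)(r-1)/2 + m*epsilon
= 2*1*3/2 + 2*1
= 6/2 + 2
= 3 + 2 = 5

5


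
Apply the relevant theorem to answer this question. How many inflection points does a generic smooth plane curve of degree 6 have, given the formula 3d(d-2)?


For a general smooth plane curve C of degree d, the inflection points are
the intersection of C with its Hessian curve, which has degree 3(d-2).
By Bezout, the total intersection number is d * 3(d-2) = 6 * 12 = 72.
For a general curve every flex is ordinary, so each contributes
multiplicity 1 to C·Hess(C), and the number of distinct inflection
points is 3d(d-2).
Inflection points = 3*6*(6-2) = 3*6*4 = 72

72


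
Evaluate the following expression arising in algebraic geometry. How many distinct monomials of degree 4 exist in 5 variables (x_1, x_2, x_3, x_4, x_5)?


The number of degree-4 monomials in 5 variables is C(d+n-1, n-1).
= C(4+5-1, 5-1) = C(8, 4)
= 70

70


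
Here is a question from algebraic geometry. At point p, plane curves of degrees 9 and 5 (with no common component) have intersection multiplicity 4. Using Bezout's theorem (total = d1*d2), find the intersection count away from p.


By Bezout's theorem, the total intersection number is d1 * d2.
Total = 9 * 5 = 45
Intersection multiplicity at p = 4
Remaining intersections = 45 - 4 = 41

41


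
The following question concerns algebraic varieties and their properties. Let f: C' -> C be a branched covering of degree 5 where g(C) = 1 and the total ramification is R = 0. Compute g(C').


Riemann-Hurwitz formula: 2g' - 2 = d(2g - 2) + R
Given: d = 5, g = 1, R = 0
2g' - 2 = 5*(2*1 - 2) + 0
2g' - 2 = 5*0 + 0
2g' - 2 = 0 + 0 = 0
2g' = 2
g' = 1

1


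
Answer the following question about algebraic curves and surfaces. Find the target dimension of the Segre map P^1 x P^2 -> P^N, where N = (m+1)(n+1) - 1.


The Segre embedding maps P^m x P^n into P^N via
all products of coordinates from each factor.
N = (m+1)(n+1) - 1
N = (1+1)(2+1) - 1
N = 2*3 - 1
N = 6 - 1 = 5

5


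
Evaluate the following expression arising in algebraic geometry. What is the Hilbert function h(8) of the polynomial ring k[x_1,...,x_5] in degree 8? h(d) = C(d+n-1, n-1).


The Hilbert function for the polynomial ring in 5 variables is:
h(d) = C(d+n-1, n-1)
h(8) = C(8+5-1, 5-1) = C(12, 4)
= 12! / (4! * 8!)
= 495

495


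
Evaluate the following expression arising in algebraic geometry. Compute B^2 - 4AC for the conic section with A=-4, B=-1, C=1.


The discriminant of a conic Ax^2 + Bxy + Cy^2 + ... = 0 is B^2 - 4AC.
B^2 = (-1)^2 = 1
4AC = 4*(-4)*1 = -16
Discriminant = 1 + 16 = 17

17


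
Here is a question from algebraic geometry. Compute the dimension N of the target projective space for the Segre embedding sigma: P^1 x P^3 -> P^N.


The Segre embedding maps P^m x P^n into P^N via
all products of coordinates from each factor.
N = (m+1)(n+1) - 1
N = (1+1)(3+1) - 1
N = 2*4 - 1
N = 8 - 1 = 7

7


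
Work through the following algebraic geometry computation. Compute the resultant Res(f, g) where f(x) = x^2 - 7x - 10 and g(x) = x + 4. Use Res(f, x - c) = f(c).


For Res(f, x - c), we evaluate f at x = c.
f(-4) = (-4)^2 - 7*(-4) - 10
= 16 + 28 - 10
= 44 - 10 = 34
Res(f, g) = 34

34


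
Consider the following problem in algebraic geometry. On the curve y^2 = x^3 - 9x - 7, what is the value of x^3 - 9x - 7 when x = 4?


Compute x^3 - 9x - 7 at x = 4:
x^3 = 4^3 = 64
(-9)*x = (-9)*4 = -36
Sum: 64 - 36 - 7 = 21

21


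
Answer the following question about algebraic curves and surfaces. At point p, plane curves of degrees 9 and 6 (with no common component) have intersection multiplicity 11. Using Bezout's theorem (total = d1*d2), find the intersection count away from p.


By Bezout's theorem, the total intersection number is d1 * d2.
Total = 9 * 6 = 54
Intersection multiplicity at p = 11
Remaining intersections = 54 - 11 = 43

43


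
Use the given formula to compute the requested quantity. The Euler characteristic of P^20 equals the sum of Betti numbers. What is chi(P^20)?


The complex projective space P^20 has one cell in each even real dimension 0, 2, ..., 40.
The cohomology groups are H^{2k}(P^20) = Z for k = 0,...,20, and 0 otherwise.
Euler characteristic = sum of Betti numbers = 1 per even-dimensional cohomology group.
chi(P^20) = 20 + 1 = 21

21


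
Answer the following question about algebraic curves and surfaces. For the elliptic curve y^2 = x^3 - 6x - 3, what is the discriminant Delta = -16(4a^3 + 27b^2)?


Compute each component:
4a^3 = 4*(-6)^3 = 4*(-216) = -864
27b^2 = 27*(-3)^2 = 27*9 = 243
4a^3 + 27b^2 = -864 + 243 = -621
Delta = -16*(-621) = 9936

9936


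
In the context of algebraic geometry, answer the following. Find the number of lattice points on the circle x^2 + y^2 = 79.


Systematically check integer values of x where x^2 <= 79.
For each valid x, check if 79 - x^2 is a perfect square.
Total integer solutions found: 0

0


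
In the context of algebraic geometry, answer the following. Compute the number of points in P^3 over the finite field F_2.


P^3(F_2) has (q^(n+1) - 1)/(q - 1) points.
= 2^3 + 2^2 + 2^1 + 2^0
= 8 + 4 + 2 + 1
= 15

15


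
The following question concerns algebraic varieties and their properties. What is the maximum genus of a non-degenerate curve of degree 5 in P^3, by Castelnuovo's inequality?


Castelnuovo's bound: write d - 1 = m(r-1) + epsilon with 0 <= epsilon < r-1.
d - 1 = 5 - 1 = 4
r - 1 = 3 - 1 = 2
4 = 2*2 + 0, so m = 2, epsilon = 0
pi(d, r) = m(m-1)(r-1)/2 + m*epsilon
= 2*1*2/2 + 2*0
= 4/2 + 0
= 2 + 0 = 2

2


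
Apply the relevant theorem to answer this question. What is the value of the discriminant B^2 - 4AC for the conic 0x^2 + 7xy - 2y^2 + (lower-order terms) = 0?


The discriminant of a conic Ax^2 + Bxy + Cy^2 + ... = 0 is B^2 - 4AC.
B^2 = 7^2 = 49
4AC = 4*0*(-2) = 0
Discriminant = 49 + 0 = 49

49


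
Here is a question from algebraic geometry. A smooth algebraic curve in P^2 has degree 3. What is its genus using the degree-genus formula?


Using the genus formula for smooth plane curves:
g = (d-1)(d-2)/2
g = (3-1)(3-2)/2
g = 2*1/2
g = 2/2 = 1

1


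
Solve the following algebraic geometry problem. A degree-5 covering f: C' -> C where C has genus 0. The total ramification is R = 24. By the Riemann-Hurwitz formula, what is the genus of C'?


Riemann-Hurwitz formula: 2g' - 2 = d(2g - 2) + R
Given: d = 5, g = 0, R = 24
2g' - 2 = 5*(2*0 - 2) + 24
2g' - 2 = 5*(-2) + 24
2g' - 2 = -10 + 24 = 14
2g' = 16
g' = 8

8


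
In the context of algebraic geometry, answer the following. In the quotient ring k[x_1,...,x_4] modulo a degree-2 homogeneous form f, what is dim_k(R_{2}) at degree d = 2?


For R = k[x_1,...,x_n]/(f) with f homogeneous of degree e:
The Hilbert series is (1 - t^e)/(1 - t)^n.
So h(d) = C(d+n-1, n-1) - C(d-e+n-1, n-1) for d >= e.
With n=4, e=2, d=2:
C(2+4-1, 4-1) = C(5, 3) = 10
C(2-2+4-1, 4-1) = C(3, 3) = 1
h(2) = 10 - 1 = 9

9


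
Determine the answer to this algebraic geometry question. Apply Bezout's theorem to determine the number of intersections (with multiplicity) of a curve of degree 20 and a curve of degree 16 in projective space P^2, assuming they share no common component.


Bezout's theorem states the intersection count equals the product of degrees.
Intersection count = 20 * 16 = 320

320


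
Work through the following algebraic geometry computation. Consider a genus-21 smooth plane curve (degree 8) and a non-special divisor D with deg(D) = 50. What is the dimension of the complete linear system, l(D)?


First, compute the genus of a smooth plane curve of degree 8:
g = (d-1)(d-2)/2 = (8-1)(8-2)/2 = 21
For a non-special divisor D (i.e., h^1(D) = 0), Riemann-Roch gives:
l(D) = deg(D) - g + 1
Since deg(D) = 50 >= 2g - 1 = 41, D is non-special.
l(D) = 50 - 21 + 1 = 30

30


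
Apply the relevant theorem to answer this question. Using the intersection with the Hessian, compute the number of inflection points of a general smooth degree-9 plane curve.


For a general smooth plane curve C of degree d, the inflection points are
the intersection of C with its Hessian curve, which has degree 3(d-2).
By Bezout, the total intersection number is d * 3(d-2) = 9 * 21 = 189.
For a general curve every flex is ordinary, so each contributes
multiplicity 1 to C·Hess(C), and the number of distinct inflection
points is 3d(d-2).
Inflection points = 3*9*(9-2) = 3*9*7 = 189

189


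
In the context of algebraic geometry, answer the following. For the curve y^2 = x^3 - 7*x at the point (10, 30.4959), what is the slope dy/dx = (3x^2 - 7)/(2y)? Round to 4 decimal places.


Using implicit differentiation of y^2 = x^3 - 7*x:
2y * dy/dx = 3x^2 - 7
dy/dx = (3x^2 - 7)/(2y)
Numerator: 3*10^2 - 7 = 293
Denominator: 2*30.4959 = 60.9918
dy/dx = 293/60.9918 = 4.8039

4.8039


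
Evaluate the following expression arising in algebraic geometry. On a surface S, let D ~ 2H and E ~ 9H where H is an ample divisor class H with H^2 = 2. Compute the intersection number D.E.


Using bilinearity of the intersection pairing on a surface S:
(aH).(bH) = ab * (H.H)
We have H^2 = 2.
D.E = (2H).(9H) = 2*9*2
= 18*2
= 36

36


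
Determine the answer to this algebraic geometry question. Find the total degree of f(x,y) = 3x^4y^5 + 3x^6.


Examine each term for its total degree (sum of exponents).
  Term '3x^4y^5' has total degree 4+5 = 9.
  Term '3x^6' has total degree 6+0 = 6.
The maximum total degree among all terms is 9.

9


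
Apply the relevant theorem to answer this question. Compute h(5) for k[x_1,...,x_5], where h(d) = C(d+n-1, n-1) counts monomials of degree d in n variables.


The Hilbert function for the polynomial ring in 5 variables is:
h(d) = C(d+n-1, n-1)
h(5) = C(5+5-1, 5-1) = C(9, 4)
= 9! / (4! * 5!)
= 126

126


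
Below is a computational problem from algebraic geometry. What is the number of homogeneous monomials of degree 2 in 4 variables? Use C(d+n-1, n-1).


The number of degree-2 monomials in 4 variables is C(d+n-1, n-1).
= C(2+4-1, 4-1) = C(5, 3)
= 10

10


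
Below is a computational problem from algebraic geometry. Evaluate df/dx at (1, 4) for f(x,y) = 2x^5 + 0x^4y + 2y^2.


df/dx = 5*2*x^4 + 4*0*x^3*y
At (1,4): 5*2*1^4 + 4*0*1^3*4
= 10 + 0
= 10

10


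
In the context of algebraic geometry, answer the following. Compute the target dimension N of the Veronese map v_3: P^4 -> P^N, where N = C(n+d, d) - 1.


The Veronese embedding v_d: P^n -> P^N maps each point to all
degree-d monomials in n+1 homogeneous coordinates.
N = C(n+d, d) - 1
N = C(4+3, 3) - 1
N = C(7, 3) - 1
C(7, 3) = 35
N = 35 - 1 = 34

34


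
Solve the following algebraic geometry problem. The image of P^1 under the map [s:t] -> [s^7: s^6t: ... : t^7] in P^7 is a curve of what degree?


The rational normal curve in P^7 is the image of P^1 under the 7-uple Veronese.
A general hyperplane in P^7 pulls back to a degree-7 form on P^1, which has 7 zeros,
so the curve meets a general hyperplane in 7 points. Degree = 7.

7


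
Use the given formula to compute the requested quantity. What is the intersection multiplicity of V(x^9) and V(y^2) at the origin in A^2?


The intersection multiplicity of V(x^a) and V(y^b) at the origin is:
I(O; V(x^9), V(y^2)) = dim_k(k[x,y]/(x^9, y^2))
A basis for k[x,y]/(x^9, y^2) is the set of monomials x^i * y^j
where 0 <= i < 9 and 0 <= j < 2.
The number of such monomials is 9 * 2 = 18

18


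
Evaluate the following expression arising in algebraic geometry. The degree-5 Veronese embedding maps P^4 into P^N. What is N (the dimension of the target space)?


The Veronese embedding v_d: P^n -> P^N maps each point to all
degree-d monomials in n+1 homogeneous coordinates.
N = C(n+d, d) - 1
N = C(4+5, 5) - 1
N = C(9, 5) - 1
C(9, 5) = 126
N = 126 - 1 = 125

125


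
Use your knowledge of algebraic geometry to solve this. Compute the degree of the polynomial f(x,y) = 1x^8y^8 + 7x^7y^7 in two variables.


Examine each term for its total degree (sum of exponents).
  Term '1x^8y^8' has total degree 8+8 = 16.
  Term '7x^7y^7' has total degree 7+7 = 14.
The maximum total degree among all terms is 16.

16


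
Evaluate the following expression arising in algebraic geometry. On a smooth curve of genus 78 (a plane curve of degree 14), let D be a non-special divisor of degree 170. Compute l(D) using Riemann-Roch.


First, compute the genus of a smooth plane curve of degree 14:
g = (d-1)(d-2)/2 = (14-1)(14-2)/2 = 78
For a non-special divisor D (i.e., h^1(D) = 0), Riemann-Roch gives:
l(D) = deg(D) - g + 1
Since deg(D) = 170 >= 2g - 1 = 155, D is non-special.
l(D) = 170 - 78 + 1 = 93

93


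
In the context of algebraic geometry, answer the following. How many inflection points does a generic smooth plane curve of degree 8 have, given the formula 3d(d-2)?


For a general smooth plane curve C of degree d, the inflection points are
the intersection of C with its Hessian curve, which has degree 3(d-2).
By Bezout, the total intersection number is d * 3(d-2) = 8 * 18 = 144.
For a general curve every flex is ordinary, so each contributes
multiplicity 1 to C·Hess(C), and the number of distinct inflection
points is 3d(d-2).
Inflection points = 3*8*(8-2) = 3*8*6 = 144

144


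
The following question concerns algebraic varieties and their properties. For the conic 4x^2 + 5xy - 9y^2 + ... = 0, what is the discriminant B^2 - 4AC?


The discriminant of a conic Ax^2 + Bxy + Cy^2 + ... = 0 is B^2 - 4AC.
B^2 = 5^2 = 25
4AC = 4*4*(-9) = -144
Discriminant = 25 + 144 = 169

169


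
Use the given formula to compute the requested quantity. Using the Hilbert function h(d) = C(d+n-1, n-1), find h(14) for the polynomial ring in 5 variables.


The Hilbert function for the polynomial ring in 5 variables is:
h(d) = C(d+n-1, n-1)
h(14) = C(14+5-1, 5-1) = C(18, 4)
= 18! / (4! * 14!)
= 3060

3060


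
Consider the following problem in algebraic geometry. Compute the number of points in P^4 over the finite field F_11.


P^4(F_11) has (q^(n+1) - 1)/(q - 1) points.
= 11^4 + 11^3 + 11^2 + 11^1 + 11^0
= 14641 + 1331 + 121 + 11 + 1
= 16105

16105


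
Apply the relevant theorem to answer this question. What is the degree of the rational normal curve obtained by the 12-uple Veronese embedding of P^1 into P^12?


The rational normal curve in P^12 is the image of P^1 under the 12-uple Veronese.
A general hyperplane in P^12 pulls back to a degree-12 form on P^1, which has 12 zeros,
so the curve meets a general hyperplane in 12 points. Degree = 12.

12


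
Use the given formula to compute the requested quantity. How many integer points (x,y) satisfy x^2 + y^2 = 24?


Systematically check integer values of x where x^2 <= 24.
For each valid x, check if 24 - x^2 is a perfect square.
Total integer solutions found: 0

0


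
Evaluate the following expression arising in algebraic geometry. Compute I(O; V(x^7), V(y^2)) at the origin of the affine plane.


The intersection multiplicity of V(x^a) and V(y^b) at the origin is:
I(O; V(x^7), V(y^2)) = dim_k(k[x,y]/(x^7, y^2))
A basis for k[x,y]/(x^7, y^2) is the set of monomials x^i * y^j
where 0 <= i < 7 and 0 <= j < 2.
The number of such monomials is 7 * 2 = 14

14


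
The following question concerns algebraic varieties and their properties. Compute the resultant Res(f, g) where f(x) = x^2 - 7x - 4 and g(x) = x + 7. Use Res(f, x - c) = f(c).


For Res(f, x - c), we evaluate f at x = c.
f(-7) = (-7)^2 - 7*(-7) - 4
= 49 + 49 - 4
= 98 - 4 = 94
Res(f, g) = 94

94


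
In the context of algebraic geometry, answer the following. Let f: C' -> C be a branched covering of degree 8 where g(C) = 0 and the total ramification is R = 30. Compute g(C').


Riemann-Hurwitz formula: 2g' - 2 = d(2g - 2) + R
Given: d = 8, g = 0, R = 30
2g' - 2 = 8*(2*0 - 2) + 30
2g' - 2 = 8*(-2) + 30
2g' - 2 = -16 + 30 = 14
2g' = 16
g' = 8

8


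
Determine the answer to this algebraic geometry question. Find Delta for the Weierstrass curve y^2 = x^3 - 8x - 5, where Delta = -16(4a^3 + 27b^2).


Compute each component:
4a^3 = 4*(-8)^3 = 4*(-512) = -2048
27b^2 = 27*(-5)^2 = 27*25 = 675
4a^3 + 27b^2 = -2048 + 675 = -1373
Delta = -16*(-1373) = 21968

21968


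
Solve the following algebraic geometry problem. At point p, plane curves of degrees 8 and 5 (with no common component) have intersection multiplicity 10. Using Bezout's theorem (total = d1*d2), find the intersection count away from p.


By Bezout's theorem, the total intersection number is d1 * d2.
Total = 8 * 5 = 40
Intersection multiplicity at p = 10
Remaining intersections = 40 - 10 = 30

30


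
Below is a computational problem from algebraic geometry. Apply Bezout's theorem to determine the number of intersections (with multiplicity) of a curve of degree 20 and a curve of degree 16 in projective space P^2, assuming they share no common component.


Bezout's theorem states the intersection count equals the product of degrees.
Intersection count = 20 * 16 = 320

320


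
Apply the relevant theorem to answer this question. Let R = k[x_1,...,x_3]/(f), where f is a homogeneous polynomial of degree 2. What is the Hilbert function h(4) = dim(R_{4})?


For R = k[x_1,...,x_n]/(f) with f homogeneous of degree e:
The Hilbert series is (1 - t^e)/(1 - t)^n.
So h(d) = C(d+n-1, n-1) - C(d-e+n-1, n-1) for d >= e.
With n=3, e=2, d=4:
C(4+3-1, 3-1) = C(6, 2) = 15
C(4-2+3-1, 3-1) = C(4, 2) = 6
h(4) = 15 - 6 = 9

9


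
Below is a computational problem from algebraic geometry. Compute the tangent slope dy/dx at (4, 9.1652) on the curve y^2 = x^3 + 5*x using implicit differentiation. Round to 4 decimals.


Using implicit differentiation of y^2 = x^3 + 5*x:
2y * dy/dx = 3x^2 + 5
dy/dx = (3x^2 + 5)/(2y)
Numerator: 3*4^2 + 5 = 53
Denominator: 2*9.1652 = 18.3304
dy/dx = 53/18.3304 = 2.8914

2.8914


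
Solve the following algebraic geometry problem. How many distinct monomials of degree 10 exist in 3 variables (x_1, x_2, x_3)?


The number of degree-10 monomials in 3 variables is C(d+n-1, n-1).
= C(10+3-1, 3-1) = C(12, 2)
= 66

66


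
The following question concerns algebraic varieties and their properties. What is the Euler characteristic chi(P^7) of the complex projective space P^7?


The complex projective space P^7 has one cell in each even real dimension 0, 2, ..., 14.
The cohomology groups are H^{2k}(P^7) = Z for k = 0,...,7, and 0 otherwise.
Euler characteristic = sum of Betti numbers = 1 per even-dimensional cohomology group.
chi(P^7) = 7 + 1 = 8

8


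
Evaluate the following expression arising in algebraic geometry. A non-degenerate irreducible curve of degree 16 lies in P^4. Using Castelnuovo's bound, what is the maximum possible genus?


Castelnuovo's bound: write d - 1 = m(r-1) + epsilon with 0 <= epsilon < r-1.
d - 1 = 16 - 1 = 15
r - 1 = 4 - 1 = 3
15 = 5*3 + 0, so m = 5, epsilon = 0
pi(d, r) = m(m-1)(r-1)/2 + m*epsilon
= 5*4*3/2 + 5*0
= 60/2 + 0
= 30 + 0 = 30

30


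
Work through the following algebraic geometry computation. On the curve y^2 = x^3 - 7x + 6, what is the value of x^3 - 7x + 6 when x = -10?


Compute x^3 - 7x + 6 at x = -10:
x^3 = (-10)^3 = -1000
(-7)*x = (-7)*(-10) = 70
Sum: -1000 + 70 + 6 = -924

-924


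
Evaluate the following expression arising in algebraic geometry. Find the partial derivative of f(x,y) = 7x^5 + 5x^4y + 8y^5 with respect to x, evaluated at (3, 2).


df/dx = 5*7*x^4 + 4*5*x^3*y
At (3,2): 5*7*3^4 + 4*5*3^3*2
= 2835 + 1080
= 3915

3915


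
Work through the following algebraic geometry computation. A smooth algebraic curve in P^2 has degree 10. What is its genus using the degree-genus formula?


Using the genus formula for smooth plane curves:
g = (d-1)(d-2)/2
g = (10-1)(10-2)/2
g = 9*8/2
g = 72/2 = 36

36


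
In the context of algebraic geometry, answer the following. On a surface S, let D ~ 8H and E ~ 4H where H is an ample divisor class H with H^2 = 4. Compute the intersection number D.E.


Using bilinearity of the intersection pairing on a surface S:
(aH).(bH) = ab * (H.H)
We have H^2 = 4.
D.E = (8H).(4H) = 8*4*4
= 32*4
= 128

128


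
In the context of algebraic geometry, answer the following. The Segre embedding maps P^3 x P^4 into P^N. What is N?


The Segre embedding maps P^m x P^n into P^N via
all products of coordinates from each factor.
N = (m+1)(n+1) - 1
N = (3+1)(4+1) - 1
N = 4*5 - 1
N = 20 - 1 = 19

19


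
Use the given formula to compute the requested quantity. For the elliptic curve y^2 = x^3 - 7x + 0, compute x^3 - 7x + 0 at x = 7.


Compute x^3 - 7x + 0 at x = 7:
x^3 = 7^3 = 343
(-7)*x = (-7)*7 = -49
Sum: 343 - 49 + 0 = 294

294


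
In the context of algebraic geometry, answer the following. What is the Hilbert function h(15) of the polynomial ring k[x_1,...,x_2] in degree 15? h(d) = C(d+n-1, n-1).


The Hilbert function for the polynomial ring in 2 variables is:
h(d) = C(d+n-1, n-1)
h(15) = C(15+2-1, 2-1) = C(16, 1)
= 16! / (1! * 15!)
= 16

16


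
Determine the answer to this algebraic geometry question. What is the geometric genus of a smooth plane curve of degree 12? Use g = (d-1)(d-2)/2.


Using the genus formula for smooth plane curves:
g = (d-1)(d-2)/2
g = (12-1)(12-2)/2
g = 11*10/2
g = 110/2 = 55

55


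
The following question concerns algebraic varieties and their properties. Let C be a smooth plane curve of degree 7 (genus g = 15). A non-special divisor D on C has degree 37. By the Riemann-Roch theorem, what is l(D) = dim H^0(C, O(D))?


First, compute the genus of a smooth plane curve of degree 7:
g = (d-1)(d-2)/2 = (7-1)(7-2)/2 = 15
For a non-special divisor D (i.e., h^1(D) = 0), Riemann-Roch gives:
l(D) = deg(D) - g + 1
Since deg(D) = 37 >= 2g - 1 = 29, D is non-special.
l(D) = 37 - 15 + 1 = 23

23


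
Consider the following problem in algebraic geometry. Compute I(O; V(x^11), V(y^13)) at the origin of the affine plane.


The intersection multiplicity of V(x^a) and V(y^b) at the origin is:
I(O; V(x^11), V(y^13)) = dim_k(k[x,y]/(x^11, y^13))
A basis for k[x,y]/(x^11, y^13) is the set of monomials x^i * y^j
where 0 <= i < 11 and 0 <= j < 13.
The number of such monomials is 11 * 13 = 143

143


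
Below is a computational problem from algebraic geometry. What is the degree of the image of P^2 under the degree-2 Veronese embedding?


The Veronese variety v_2(P^2) has degree d^r.
d^r = 2^2 = 4

4


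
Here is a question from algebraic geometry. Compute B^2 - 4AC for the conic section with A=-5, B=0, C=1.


The discriminant of a conic Ax^2 + Bxy + Cy^2 + ... = 0 is B^2 - 4AC.
B^2 = 0^2 = 0
4AC = 4*(-5)*1 = -20
Discriminant = 0 + 20 = 20

20


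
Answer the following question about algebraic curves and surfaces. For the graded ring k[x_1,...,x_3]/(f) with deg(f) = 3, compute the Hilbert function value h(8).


For R = k[x_1,...,x_n]/(f) with f homogeneous of degree e:
The Hilbert series is (1 - t^e)/(1 - t)^n.
So h(d) = C(d+n-1, n-1) - C(d-e+n-1, n-1) for d >= e.
With n=3, e=3, d=8:
C(8+3-1, 3-1) = C(10, 2) = 45
C(8-3+3-1, 3-1) = C(7, 2) = 21
h(8) = 45 - 21 = 24

24


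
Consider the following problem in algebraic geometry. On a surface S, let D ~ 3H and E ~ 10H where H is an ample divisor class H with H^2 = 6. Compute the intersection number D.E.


Using bilinearity of the intersection pairing on a surface S:
(aH).(bH) = ab * (H.H)
We have H^2 = 6.
D.E = (3H).(10H) = 3*10*6
= 30*6
= 180

180


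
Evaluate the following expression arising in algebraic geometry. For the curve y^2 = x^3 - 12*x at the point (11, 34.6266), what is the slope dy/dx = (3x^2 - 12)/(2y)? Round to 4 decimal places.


Using implicit differentiation of y^2 = x^3 - 12*x:
2y * dy/dx = 3x^2 - 12
dy/dx = (3x^2 - 12)/(2y)
Numerator: 3*11^2 - 12 = 351
Denominator: 2*34.6266 = 69.2532
dy/dx = 351/69.2532 = 5.0684

5.0684


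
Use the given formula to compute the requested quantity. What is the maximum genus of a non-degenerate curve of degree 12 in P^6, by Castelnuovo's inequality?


Castelnuovo's bound: write d - 1 = m(r-1) + epsilon with 0 <= epsilon < r-1.
d - 1 = 12 - 1 = 11
r - 1 = 6 - 1 = 5
11 = 2*5 + 1, so m = 2, epsilon = 1
pi(d, r) = m(m-1)(r-1)/2 + m*epsilon
= 2*1*5/2 + 2*1
= 10/2 + 2
= 5 + 2 = 7

7


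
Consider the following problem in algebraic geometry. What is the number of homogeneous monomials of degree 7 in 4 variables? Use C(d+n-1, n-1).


The number of degree-7 monomials in 4 variables is C(d+n-1, n-1).
= C(7+4-1, 4-1) = C(10, 3)
= 120

120


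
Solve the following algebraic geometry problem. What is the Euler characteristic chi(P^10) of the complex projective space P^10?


The complex projective space P^10 has one cell in each even real dimension 0, 2, ..., 20.
The cohomology groups are H^{2k}(P^10) = Z for k = 0,...,10, and 0 otherwise.
Euler characteristic = sum of Betti numbers = 1 per even-dimensional cohomology group.
chi(P^10) = 10 + 1 = 11

11


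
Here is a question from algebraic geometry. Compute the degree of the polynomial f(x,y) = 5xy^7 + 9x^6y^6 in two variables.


Examine each term for its total degree (sum of exponents).
  Term '5xy^7' has total degree 1+7 = 8.
  Term '9x^6y^6' has total degree 6+6 = 12.
The maximum total degree among all terms is 12.

12


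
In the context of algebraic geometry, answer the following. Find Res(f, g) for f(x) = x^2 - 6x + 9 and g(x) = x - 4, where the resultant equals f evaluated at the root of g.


For Res(f, x - c), we evaluate f at x = c.
f(4) = 4^2 - 6*4 + 9
= 16 - 24 + 9
= -8 + 9 = 1
Res(f, g) = 1

1


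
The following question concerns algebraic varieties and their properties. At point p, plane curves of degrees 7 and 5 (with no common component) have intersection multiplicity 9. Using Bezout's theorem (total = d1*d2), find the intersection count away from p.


By Bezout's theorem, the total intersection number is d1 * d2.
Total = 7 * 5 = 35
Intersection multiplicity at p = 9
Remaining intersections = 35 - 9 = 26

26


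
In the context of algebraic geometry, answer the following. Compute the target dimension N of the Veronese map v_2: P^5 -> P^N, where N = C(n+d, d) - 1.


The Veronese embedding v_d: P^n -> P^N maps each point to all
degree-d monomials in n+1 homogeneous coordinates.
N = C(n+d, d) - 1
N = C(5+2, 2) - 1
N = C(7, 2) - 1
C(7, 2) = 21
N = 21 - 1 = 20

20


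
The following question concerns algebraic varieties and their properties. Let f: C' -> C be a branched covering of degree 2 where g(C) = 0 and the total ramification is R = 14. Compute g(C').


Riemann-Hurwitz formula: 2g' - 2 = d(2g - 2) + R
Given: d = 2, g = 0, R = 14
2g' - 2 = 2*(2*0 - 2) + 14
2g' - 2 = 2*(-2) + 14
2g' - 2 = -4 + 14 = 10
2g' = 12
g' = 6

6


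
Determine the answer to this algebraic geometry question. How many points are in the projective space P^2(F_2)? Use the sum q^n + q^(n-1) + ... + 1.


P^2(F_2) has (q^(n+1) - 1)/(q - 1) points.
= 2^2 + 2^1 + 2^0
= 4 + 2 + 1
= 7

7


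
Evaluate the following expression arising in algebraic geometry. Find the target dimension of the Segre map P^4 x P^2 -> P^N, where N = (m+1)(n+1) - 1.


The Segre embedding maps P^m x P^n into P^N via
all products of coordinates from each factor.
N = (m+1)(n+1) - 1
N = (4+1)(2+1) - 1
N = 5*3 - 1
N = 15 - 1 = 14

14


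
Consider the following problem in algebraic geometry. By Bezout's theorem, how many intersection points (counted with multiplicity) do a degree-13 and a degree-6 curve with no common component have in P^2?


Bezout's theorem states the intersection count equals the product of degrees.
Intersection count = 13 * 6 = 78

78


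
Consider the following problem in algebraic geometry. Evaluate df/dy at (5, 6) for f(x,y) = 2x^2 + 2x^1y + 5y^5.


df/dy = 2*x^1 + 5*5*y^4
At (5,6): 2*5^1 + 5*5*6^4
= 10 + 32400
= 32410

32410


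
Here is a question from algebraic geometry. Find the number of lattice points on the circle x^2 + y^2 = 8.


Systematically check integer values of x where x^2 <= 8.
For each valid x, check if 8 - x^2 is a perfect square.
x=2: 8 - 4 = 4, sqrt = 2 (valid)
Total integer solutions found: 4

4


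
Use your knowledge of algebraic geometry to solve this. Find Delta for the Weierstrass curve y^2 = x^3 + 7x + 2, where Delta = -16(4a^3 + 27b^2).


Compute each component:
4a^3 = 4*7^3 = 4*343 = 1372
27b^2 = 27*2^2 = 27*4 = 108
4a^3 + 27b^2 = 1372 + 108 = 1480
Delta = -16*1480 = -23680

-23680


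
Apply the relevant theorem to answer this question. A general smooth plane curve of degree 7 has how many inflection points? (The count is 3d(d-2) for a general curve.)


For a general smooth plane curve C of degree d, the inflection points are
the intersection of C with its Hessian curve, which has degree 3(d-2).
By Bezout, the total intersection number is d * 3(d-2) = 7 * 15 = 105.
For a general curve every flex is ordinary, so each contributes
multiplicity 1 to C·Hess(C), and the number of distinct inflection
points is 3d(d-2).
Inflection points = 3*7*(7-2) = 3*7*5 = 105

105


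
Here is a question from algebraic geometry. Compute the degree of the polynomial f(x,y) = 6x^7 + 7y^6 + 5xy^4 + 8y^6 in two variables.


Examine each term for its total degree (sum of exponents).
  Term '6x^7' has total degree 7+0 = 7.
  Term '7y^6' has total degree 0+6 = 6.
  Term '5xy^4' has total degree 1+4 = 5.
  Term '8y^6' has total degree 0+6 = 6.
The maximum total degree among all terms is 7.

7


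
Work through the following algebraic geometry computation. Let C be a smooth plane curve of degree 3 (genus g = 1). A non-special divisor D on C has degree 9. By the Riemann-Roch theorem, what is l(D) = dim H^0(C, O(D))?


First, compute the genus of a smooth plane curve of degree 3:
g = (d-1)(d-2)/2 = (3-1)(3-2)/2 = 1
For a non-special divisor D (i.e., h^1(D) = 0), Riemann-Roch gives:
l(D) = deg(D) - g + 1
Since deg(D) = 9 >= 2g - 1 = 1, D is non-special.
l(D) = 9 - 1 + 1 = 9

9


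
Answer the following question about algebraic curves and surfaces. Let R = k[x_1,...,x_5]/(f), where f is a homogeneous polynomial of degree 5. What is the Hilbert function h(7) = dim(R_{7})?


For R = k[x_1,...,x_n]/(f) with f homogeneous of degree e:
The Hilbert series is (1 - t^e)/(1 - t)^n.
So h(d) = C(d+n-1, n-1) - C(d-e+n-1, n-1) for d >= e.
With n=5, e=5, d=7:
C(7+5-1, 5-1) = C(11, 4) = 330
C(7-5+5-1, 5-1) = C(6, 4) = 15
h(7) = 330 - 15 = 315

315
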